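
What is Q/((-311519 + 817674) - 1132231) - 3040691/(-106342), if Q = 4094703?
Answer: 81570264005/3698787444 ≈ 22.053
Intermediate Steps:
Q/((-311519 + 817674) - 1132231) - 3040691/(-106342) = 4094703/((-311519 + 817674) - 1132231) - 3040691/(-106342) = 4094703/(506155 - 1132231) - 3040691*(-1/106342) = 4094703/(-626076) + 3040691/106342 = 4094703*(-1/626076) + 3040691/106342 = -454967/69564 + 3040691/106342 = 81570264005/3698787444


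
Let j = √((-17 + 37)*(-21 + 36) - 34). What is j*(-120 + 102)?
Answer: -18*√266 ≈ -293.57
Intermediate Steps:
j = √266 (j = √(20*15 - 34) = √(300 - 34) = √266 ≈ 16.310)
j*(-120 + 102) = √266*(-120 + 102) = √266*(-18) = -18*√266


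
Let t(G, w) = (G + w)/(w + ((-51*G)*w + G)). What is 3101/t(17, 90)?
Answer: -241639223/107 ≈ -2.2583e+6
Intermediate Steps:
t(G, w) = (G + w)/(G + w - 51*G*w) (t(G, w) = (G + w)/(w + (-51*G*w + G)) = (G + w)/(w + (G - 51*G*w)) = (G + w)/(G + w - 51*G*w))
3101/t(17, 90) = 3101/(((17 + 90)/(17 + 90 - 51*17*90))) = 3101/((107/(17 + 90 - 78030))) = 3101/((107/(-77923))) = 3101/((-1/77923*107)) = 3101/(-107/77923) = 3101*(-77923/107) = -241639223/107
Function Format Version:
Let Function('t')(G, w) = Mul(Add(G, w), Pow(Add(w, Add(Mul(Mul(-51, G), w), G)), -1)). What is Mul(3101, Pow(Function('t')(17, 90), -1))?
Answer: Rational(-241639223, 107) ≈ -2.2583e+6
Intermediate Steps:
Function('t')(G, w) = Mul(Pow(Add(G, w, Mul(-51, G, w)), -1), Add(G, w)) (Function('t')(G, w) = Mul(Add(G, w), Pow(Add(w, Add(Mul(-51, G, w), G)), -1)) = Mul(Add(G, w), Pow(Add(w, Add(G, Mul(-51, G, w))), -1)) = Mul(Add(G, w), Pow(Add(G, w, Mul(-51, G, w)), -1)) = Mul(Pow(Add(G, w, Mul(-51, G, w)), -1), Add(G, w)))
Mul(3101, Pow(Function('t')(17, 90), -1)) = Mul(3101, Pow(Mul(Pow(Add(17, 90, Mul(-51, 17, 90)), -1), Add(17, 90)), -1)) = Mul(3101, Pow(Mul(Pow(Add(17, 90, -78030), -1), 107), -1)) = Mul(3101, Pow(Mul(Pow(-77923, -1), 107), -1)) = Mul(3101, Pow(Mul(Rational(-1, 77923), 107), -1)) = Mul(3101, Pow(Rational(-107, 77923), -1)) = Mul(3101, Rational(-77923, 107)) = Rational(-241639223, 107)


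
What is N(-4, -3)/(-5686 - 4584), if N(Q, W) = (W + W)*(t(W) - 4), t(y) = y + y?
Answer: -6/1027 ≈ -0.0058423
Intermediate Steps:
t(y) = 2*y
N(Q, W) = 2*W*(-4 + 2*W) (N(Q, W) = (W + W)*(2*W - 4) = (2*W)*(-4 + 2*W) = 2*W*(-4 + 2*W))
N(-4, -3)/(-5686 - 4584) = (4*(-3)*(-2 - 3))/(-5686 - 4584) = (4*(-3)*(-5))/(-10270) = 60*(-1/10270) = -6/1027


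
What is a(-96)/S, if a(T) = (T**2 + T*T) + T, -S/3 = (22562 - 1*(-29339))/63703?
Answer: -389352736/51901 ≈ -7501.8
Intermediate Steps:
S = -155703/63703 (S = -3*(22562 - 1*(-29339))/63703 = -3*(22562 + 29339)/63703 = -155703/63703 ≈ -2.4442)
a(T) = T + 2*T**2 (a(T) = (T**2 + T**2) + T = 2*T**2 + T = T + 2*T**2)
a(-96)/S = (-96*(1 + 2*(-96)))/(-155703/63703) = -96*(1 - 192)*(-63703/155703) = -96*(-191)*(-63703/155703) = 18336*(-63703/155703) = -389352736/51901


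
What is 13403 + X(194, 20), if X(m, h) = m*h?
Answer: 17283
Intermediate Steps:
X(m, h) = h*m
13403 + X(194, 20) = 13403 + 20*194 = 13403 + 3880 = 17283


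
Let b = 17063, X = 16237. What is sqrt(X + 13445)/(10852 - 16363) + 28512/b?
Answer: 28512/17063 - sqrt(3298)/1837 ≈ 1.6397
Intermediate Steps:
sqrt(X + 13445)/(10852 - 16363) + 28512/b = sqrt(16237 + 13445)/(10852 - 16363) + 28512/17063 = sqrt(29682)/(-5511) + 28512*(1/17063) = (3*sqrt(3298))*(-1/5511) + 28512/17063 = -sqrt(3298)/1837 + 28512/17063 = 28512/17063 - sqrt(3298)/1837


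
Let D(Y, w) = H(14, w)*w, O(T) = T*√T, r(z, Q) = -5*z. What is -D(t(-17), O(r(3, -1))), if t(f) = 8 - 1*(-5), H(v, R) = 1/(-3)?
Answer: -5*I*√15 ≈ -19.365*I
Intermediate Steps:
H(v, R) = -⅓
t(f) = 13 (t(f) = 8 + 5 = 13)
O(T) = T^(3/2)
D(Y, w) = -w/3
-D(t(-17), O(r(3, -1))) = -(-1)*(-5*3)^(3/2)/3 = -(-1)*(-15)^(3/2)/3 = -(-1)*(-15*I*√15)/3 = -5*I*√15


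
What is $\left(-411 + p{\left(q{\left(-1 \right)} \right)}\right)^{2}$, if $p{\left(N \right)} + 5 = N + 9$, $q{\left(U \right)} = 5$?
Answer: $161604$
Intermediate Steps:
$p{\left(N \right)} = 4 + N$ ($p{\left(N \right)} = -5 + \left(N + 9\right) = -5 + \left(9 + N\right) = 4 + N$)
$\left(-411 + p{\left(q{\left(-1 \right)} \right)}\right)^{2} = \left(-411 + \left(4 + 5\right)\right)^{2} = \left(-411 + 9\right)^{2} = \left(-402\right)^{2} = 161604$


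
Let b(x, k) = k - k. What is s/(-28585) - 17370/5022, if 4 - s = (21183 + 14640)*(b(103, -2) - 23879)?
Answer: -238689044984/7975215 ≈ -29929.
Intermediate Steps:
b(x, k) = 0
s = 855417421 (s = 4 - (21183 + 14640)*(0 - 23879) = 4 - 35823*(-23879) = 4 - 1*(-855417417) = 4 + 855417417 = 855417421)
s/(-28585) - 17370/5022 = 855417421/(-28585) - 17370/5022 = 855417421*(-1/28585) - 17370*1/5022 = -855417421/28585 - 965/279 = -238689044984/7975215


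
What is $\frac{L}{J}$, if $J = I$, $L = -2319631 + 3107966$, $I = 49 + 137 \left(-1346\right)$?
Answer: $- \frac{788335}{184353} \approx -4.2762$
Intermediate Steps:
$I = -184353$ ($I = 49 - 184402 = -184353$)
$L = 788335$
$J = -184353$
$\frac{L}{J} = \frac{788335}{-184353} = 788335 \left(- \frac{1}{184353}\right) = - \frac{788335}{184353}$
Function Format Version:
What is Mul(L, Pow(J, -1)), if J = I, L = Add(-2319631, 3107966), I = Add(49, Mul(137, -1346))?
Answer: Rational(-788335, 184353) ≈ -4.2762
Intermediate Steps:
I = -184353 (I = Add(49, -184402) = -184353)
L = 788335
J = -184353
Mul(L, Pow(J, -1)) = Mul(788335, Pow(-184353, -1)) = Mul(788335, Rational(-1, 184353)) = Rational(-788335, 184353)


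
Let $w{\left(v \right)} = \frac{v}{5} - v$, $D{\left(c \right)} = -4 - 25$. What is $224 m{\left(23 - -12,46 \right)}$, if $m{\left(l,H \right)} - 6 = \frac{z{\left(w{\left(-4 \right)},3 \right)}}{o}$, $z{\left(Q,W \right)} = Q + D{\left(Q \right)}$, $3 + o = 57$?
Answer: $\frac{55664}{45} \approx 1237.0$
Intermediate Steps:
$D{\left(c \right)} = -29$ ($D{\left(c \right)} = -4 - 25 = -29$)
$w{\left(v \right)} = - \frac{4 v}{5}$ ($w{\left(v \right)} = v \frac{1}{5} - v = \frac{v}{5} - v = - \frac{4 v}{5}$)
$o = 54$ ($o = -3 + 57 = 54$)
$z{\left(Q,W \right)} = -29 + Q$ ($z{\left(Q,W \right)} = Q - 29 = -29 + Q$)
$m{\left(l,H \right)} = \frac{497}{90}$ ($m{\left(l,H \right)} = 6 + \frac{-29 - - \frac{16}{5}}{54} = 6 + \left(-29 + \frac{16}{5}\right) \frac{1}{54} = 6 - \frac{43}{90} = \frac{497}{90}$)
$224 m{\left(23 - -12,46 \right)} = 224 \cdot \frac{497}{90} = \frac{55664}{45}$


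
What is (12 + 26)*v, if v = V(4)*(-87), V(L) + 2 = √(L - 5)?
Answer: 6612 - 3306*I ≈ 6612.0 - 3306.0*I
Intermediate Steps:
V(L) = -2 + √(-5 + L) (V(L) = -2 + √(L - 5) = -2 + √(-5 + L))
v = 174 - 87*I (v = (-2 + √(-5 + 4))*(-87) = (-2 + √(-1))*(-87) = (-2 + I)*(-87) = 174 - 87*I ≈ 174.0 - 87.0*I)
(12 + 26)*v = (12 + 26)*(174 - 87*I) = 38*(174 - 87*I) = 6612 - 3306*I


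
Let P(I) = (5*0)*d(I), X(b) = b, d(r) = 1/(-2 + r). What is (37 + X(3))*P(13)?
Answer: 0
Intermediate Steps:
P(I) = 0 (P(I) = (5*0)/(-2 + I) = 0/(-2 + I) = 0)
(37 + X(3))*P(13) = (37 + 3)*0 = 40*0 = 0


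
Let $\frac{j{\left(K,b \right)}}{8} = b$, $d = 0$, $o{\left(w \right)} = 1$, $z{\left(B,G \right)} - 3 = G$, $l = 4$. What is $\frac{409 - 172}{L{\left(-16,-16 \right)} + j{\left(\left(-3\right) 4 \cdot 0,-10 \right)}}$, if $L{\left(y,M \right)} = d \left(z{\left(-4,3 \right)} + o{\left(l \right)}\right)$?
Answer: $- \frac{237}{80} \approx -2.9625$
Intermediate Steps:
$z{\left(B,G \right)} = 3 + G$
$j{\left(K,b \right)} = 8 b$
$L{\left(y,M \right)} = 0$ ($L{\left(y,M \right)} = 0 \left(\left(3 + 3\right) + 1\right) = 0 \left(6 + 1\right) = 0 \cdot 7 = 0$)
$\frac{409 - 172}{L{\left(-16,-16 \right)} + j{\left(\left(-3\right) 4 \cdot 0,-10 \right)}} = \frac{409 - 172}{0 + 8 \left(-10\right)} = \frac{237}{0 - 80} = \frac{237}{-80} = 237 \left(- \frac{1}{80}\right) = - \frac{237}{80}$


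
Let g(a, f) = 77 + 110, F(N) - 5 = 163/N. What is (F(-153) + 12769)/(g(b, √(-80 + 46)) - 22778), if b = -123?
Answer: -1954259/3456423 ≈ -0.56540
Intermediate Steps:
F(N) = 5 + 163/N
g(a, f) = 187
(F(-153) + 12769)/(g(b, √(-80 + 46)) - 22778) = ((5 + 163/(-153)) + 12769)/(187 - 22778) = ((5 + 163*(-1/153)) + 12769)/(-22591) = ((5 - 163/153) + 12769)*(-1/22591) = (602/153 + 12769)*(-1/22591) = (1954259/153)*(-1/22591) = -1954259/3456423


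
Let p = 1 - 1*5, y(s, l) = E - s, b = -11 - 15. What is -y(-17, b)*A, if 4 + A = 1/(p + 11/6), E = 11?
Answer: 1624/13 ≈ 124.92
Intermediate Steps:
b = -26
y(s, l) = 11 - s
p = -4 (p = 1 - 5 = -4)
A = -58/13 (A = -4 + 1/(-4 + 11/6) = -4 + 1/(-13/6) = -4 - 6/13 = -58/13 ≈ -4.4615)
-y(-17, b)*A = -(11 - 1*(-17))*(-58)/13 = -(11 + 17)*(-58)/13 = -28*(-58)/13 = -1*(-1624/13) = 1624/13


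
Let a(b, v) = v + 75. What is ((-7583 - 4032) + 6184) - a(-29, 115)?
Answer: -5621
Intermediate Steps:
a(b, v) = 75 + v
((-7583 - 4032) + 6184) - a(-29, 115) = ((-7583 - 4032) + 6184) - (75 + 115) = (-11615 + 6184) - 1*190 = -5431 - 190 = -5621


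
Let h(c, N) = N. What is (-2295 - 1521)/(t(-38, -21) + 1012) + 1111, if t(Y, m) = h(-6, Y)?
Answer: 539149/487 ≈ 1107.1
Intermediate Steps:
t(Y, m) = Y
(-2295 - 1521)/(t(-38, -21) + 1012) + 1111 = (-2295 - 1521)/(-38 + 1012) + 1111 = -3816/974 + 1111 = -3816*1/974 + 1111 = -1908/487 + 1111 = 539149/487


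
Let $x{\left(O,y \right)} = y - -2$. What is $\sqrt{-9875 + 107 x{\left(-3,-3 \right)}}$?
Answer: $i \sqrt{9982} \approx 99.91 i$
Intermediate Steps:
$x{\left(O,y \right)} = 2 + y$ ($x{\left(O,y \right)} = y + 2 = 2 + y$)
$\sqrt{-9875 + 107 x{\left(-3,-3 \right)}} = \sqrt{-9875 + 107 \left(2 - 3\right)} = \sqrt{-9875 + 107 \left(-1\right)} = \sqrt{-9875 - 107} = \sqrt{-9982} = i \sqrt{9982}$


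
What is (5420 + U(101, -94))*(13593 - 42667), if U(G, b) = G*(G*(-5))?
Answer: 1325338290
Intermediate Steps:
U(G, b) = -5*G² (U(G, b) = G*(-5*G) = -5*G²)
(5420 + U(101, -94))*(13593 - 42667) = (5420 - 5*101²)*(13593 - 42667) = (5420 - 5*10201)*(-29074) = (5420 - 51005)*(-29074) = -45585*(-29074) = 1325338290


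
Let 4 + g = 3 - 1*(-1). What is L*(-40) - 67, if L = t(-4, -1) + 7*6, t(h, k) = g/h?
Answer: -1747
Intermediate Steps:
g = 0 (g = -4 + (3 - 1*(-1)) = -4 + (3 + 1) = -4 + 4 = 0)
t(h, k) = 0 (t(h, k) = 0/h = 0)
L = 42 (L = 0 + 7*6 = 0 + 42 = 42)
L*(-40) - 67 = 42*(-40) - 67 = -1680 - 67 = -1747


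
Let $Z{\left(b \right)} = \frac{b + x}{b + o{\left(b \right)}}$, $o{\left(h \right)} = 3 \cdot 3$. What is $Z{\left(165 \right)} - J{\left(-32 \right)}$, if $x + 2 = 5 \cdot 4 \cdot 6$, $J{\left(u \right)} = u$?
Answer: $\frac{5851}{174} \approx 33.626$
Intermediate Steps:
$x = 118$ ($x = -2 + 5 \cdot 4 \cdot 6 = -2 + 20 \cdot 6 = -2 + 120 = 118$)
$o{\left(h \right)} = 9$
$Z{\left(b \right)} = \frac{118 + b}{9 + b}$ ($Z{\left(b \right)} = \frac{b + 118}{b + 9} = \frac{118 + b}{9 + b}$)
$Z{\left(165 \right)} - J{\left(-32 \right)} = \frac{118 + 165}{9 + 165} - -32 = \frac{1}{174} \cdot 283 + 32 = \frac{283}{174} + 32 = \frac{5851}{174}$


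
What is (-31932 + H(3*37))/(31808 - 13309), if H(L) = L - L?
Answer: -31932/18499 ≈ -1.7261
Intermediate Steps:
H(L) = 0
(-31932 + H(3*37))/(31808 - 13309) = (-31932 + 0)/(31808 - 13309) = -31932/18499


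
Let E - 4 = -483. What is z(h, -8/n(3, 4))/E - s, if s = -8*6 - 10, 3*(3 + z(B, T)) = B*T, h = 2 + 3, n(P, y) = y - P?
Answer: 83395/1437 ≈ 58.034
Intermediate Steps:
h = 5
z(B, T) = -3 + B*T/3 (z(B, T) = -3 + (B*T)/3 = -3 + B*T/3)
E = -479 (E = 4 - 483 = -479)
s = -58 (s = -48 - 10 = -58)
z(h, -8/n(3, 4))/E - s = (-3 + (⅓)*5*(-8/(4 - 1*3)))/(-479) - 1*(-58) = (-3 + (⅓)*5*(-8/(4 - 3)))*(-1/479) + 58 = (-3 + (⅓)*5*(-8/1))*(-1/479) + 58 = (-3 + (⅓)*5*(-8*1))*(-1/479) + 58 = (-3 + (⅓)*5*(-8))*(-1/479) + 58 = (-3 - 40/3)*(-1/479) + 58 = -49/3*(-1/479) + 58 = 49/1437 + 58 = 83395/1437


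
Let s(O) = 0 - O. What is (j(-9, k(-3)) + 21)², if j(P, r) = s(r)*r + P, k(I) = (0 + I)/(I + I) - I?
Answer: 1/16 ≈ 0.062500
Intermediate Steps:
k(I) = ½ - I (k(I) = I/((2*I)) - I = I*(1/(2*I)) - I = ½ - I)
s(O) = -O
j(P, r) = P - r² (j(P, r) = (-r)*r + P = -r² + P = P - r²)
(j(-9, k(-3)) + 21)² = ((-9 - (½ - 1*(-3))²) + 21)² = ((-9 - (½ + 3)²) + 21)² = ((-9 - (7/2)²) + 21)² = ((-9 - 1*49/4) + 21)² = ((-9 - 49/4) + 21)² = (-85/4 + 21)² = (-¼)² = 1/16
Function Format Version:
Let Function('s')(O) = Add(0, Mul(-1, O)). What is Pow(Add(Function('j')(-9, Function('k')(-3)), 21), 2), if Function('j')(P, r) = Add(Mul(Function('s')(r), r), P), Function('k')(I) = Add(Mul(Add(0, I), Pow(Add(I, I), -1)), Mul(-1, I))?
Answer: Rational(1, 16) ≈ 0.062500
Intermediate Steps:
Function('k')(I) = Add(Rational(1, 2), Mul(-1, I)) (Function('k')(I) = Add(Mul(I, Pow(Mul(2, I), -1)), Mul(-1, I)) = Add(Mul(I, Mul(Rational(1, 2), Pow(I, -1))), Mul(-1, I)) = Add(Rational(1, 2), Mul(-1, I)))
Function('s')(O) = Mul(-1, O)
Function('j')(P, r) = Add(P, Mul(-1, Pow(r, 2))) (Function('j')(P, r) = Add(Mul(Mul(-1, r), r), P) = Add(Mul(-1, Pow(r, 2)), P) = Add(P, Mul(-1, Pow(r, 2))))
Pow(Add(Function('j')(-9, Function('k')(-3)), 21), 2) = Pow(Add(Add(-9, Mul(-1, Pow(Add(Rational(1, 2), Mul(-1, -3)), 2))), 21), 2) = Pow(Add(Add(-9, Mul(-1, Pow(Add(Rational(1, 2), 3), 2))), 21), 2) = Pow(Add(Add(-9, Mul(-1, Pow(Rational(7, 2), 2))), 21), 2) = Pow(Add(Add(-9, Mul(-1, Rational(49, 4))), 21), 2) = Pow(Add(Add(-9, Rational(-49, 4)), 21), 2) = Pow(Add(Rational(-85, 4), 21), 2) = Pow(Rational(-1, 4), 2) = Rational(1, 16)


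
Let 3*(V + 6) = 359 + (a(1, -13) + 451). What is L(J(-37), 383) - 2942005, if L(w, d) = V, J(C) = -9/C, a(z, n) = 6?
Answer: -2941739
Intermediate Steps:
V = 266 (V = -6 + (359 + (6 + 451))/3 = -6 + (359 + 457)/3 = -6 + (⅓)*816 = -6 + 272 = 266)
L(w, d) = 266
L(J(-37), 383) - 2942005 = 266 - 2942005 = -2941739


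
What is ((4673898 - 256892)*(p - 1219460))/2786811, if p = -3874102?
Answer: -7499431305124/928937 ≈ -8.0731e+6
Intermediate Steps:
((4673898 - 256892)*(p - 1219460))/2786811 = ((4673898 - 256892)*(-3874102 - 1219460))/2786811 = (4417006*(-5093562))*(1/2786811) = -22498293915372*1/2786811 = -7499431305124/928937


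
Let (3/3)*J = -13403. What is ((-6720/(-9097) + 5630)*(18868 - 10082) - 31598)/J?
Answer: -449756337374/121927091 ≈ -3688.7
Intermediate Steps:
J = -13403
((-6720/(-9097) + 5630)*(18868 - 10082) - 31598)/J = ((-6720/(-9097) + 5630)*(18868 - 10082) - 31598)/(-13403) = ((-6720*(-1/9097) + 5630)*8786 - 31598)*(-1/13403) = ((6720/9097 + 5630)*8786 - 31598)*(-1/13403) = ((51222830/9097)*8786 - 31598)*(-1/13403) = (450043784380/9097 - 31598)*(-1/13403) = (449756337374/9097)*(-1/13403) = -449756337374/121927091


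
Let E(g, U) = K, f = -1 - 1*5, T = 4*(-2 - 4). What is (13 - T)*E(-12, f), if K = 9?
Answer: 333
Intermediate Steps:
T = -24 (T = 4*(-6) = -24)
f = -6 (f = -1 - 5 = -6)
E(g, U) = 9
(13 - T)*E(-12, f) = (13 - 1*(-24))*9 = (13 + 24)*9 = 37*9 = 333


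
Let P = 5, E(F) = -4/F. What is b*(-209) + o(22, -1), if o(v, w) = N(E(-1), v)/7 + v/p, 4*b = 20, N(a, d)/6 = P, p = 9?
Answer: -65411/63 ≈ -1038.3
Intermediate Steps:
N(a, d) = 30 (N(a, d) = 6*5 = 30)
b = 5 (b = (1/4)*20 = 5)
o(v, w) = 30/7 + v/9
b*(-209) + o(22, -1) = 5*(-209) + (30/7 + (1/9)*22) = -1045 + (30/7 + 22/9) = -1045 + 424/63 = -65411/63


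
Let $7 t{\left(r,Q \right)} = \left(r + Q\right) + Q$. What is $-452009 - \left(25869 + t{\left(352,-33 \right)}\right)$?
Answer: $- \frac{3345432}{7} \approx -4.7792 \cdot 10^{5}$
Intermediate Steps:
$t{\left(r,Q \right)} = \frac{r}{7} + \frac{2 Q}{7}$ ($t{\left(r,Q \right)} = \frac{\left(r + Q\right) + Q}{7} = \frac{\left(Q + r\right) + Q}{7} = \frac{r + 2 Q}{7} = \frac{r}{7} + \frac{2 Q}{7}$)
$-452009 - \left(25869 + t{\left(352,-33 \right)}\right) = -452009 - \left(25869 + \left(\frac{1}{7} \cdot 352 + \frac{2}{7} \left(-33\right)\right)\right) = -452009 - \left(25869 + \left(\frac{352}{7} - \frac{66}{7}\right)\right) = -452009 - \left(25869 + \frac{286}{7}\right) = -452009 - \frac{181369}{7} = - \frac{3345432}{7}$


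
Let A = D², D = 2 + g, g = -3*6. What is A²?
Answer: 65536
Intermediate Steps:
g = -18
D = -16 (D = 2 - 18 = -16)
A = 256 (A = (-16)² = 256)
A² = 256² = 65536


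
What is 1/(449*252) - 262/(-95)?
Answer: 29644871/10749060 ≈ 2.7579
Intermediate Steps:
1/(449*252) - 262/(-95) = (1/449)*(1/252) - 262*(-1/95) = 1/113148 + 262/95 = 29644871/10749060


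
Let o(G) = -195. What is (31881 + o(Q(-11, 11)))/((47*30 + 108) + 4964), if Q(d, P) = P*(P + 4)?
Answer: 15843/3241 ≈ 4.8883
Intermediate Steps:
Q(d, P) = P*(4 + P)
(31881 + o(Q(-11, 11)))/((47*30 + 108) + 4964) = (31881 - 195)/((47*30 + 108) + 4964) = 31686/((1410 + 108) + 4964) = 31686/(1518 + 4964) = 31686/6482 = 31686*(1/6482) = 15843/3241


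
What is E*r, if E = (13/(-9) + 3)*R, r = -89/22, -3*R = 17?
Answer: 10591/297 ≈ 35.660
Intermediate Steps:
R = -17/3 (R = -⅓*17 = -17/3 ≈ -5.6667)
r = -89/22 (r = -89*1/22 = -89/22 ≈ -4.0455)
E = -238/27 (E = (13/(-9) + 3)*(-17/3) = (13*(-⅑) + 3)*(-17/3) = (-13/9 + 3)*(-17/3) = (14/9)*(-17/3) = -238/27 ≈ -8.8148)
E*r = -238/27*(-89/22) = 10591/297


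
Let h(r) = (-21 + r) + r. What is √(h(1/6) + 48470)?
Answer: 2*√109011/3 ≈ 220.11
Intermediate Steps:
h(r) = -21 + 2*r
√(h(1/6) + 48470) = √((-21 + 2/6) + 48470) = √((-21 + 2*(⅙)) + 48470) = √((-21 + ⅓) + 48470) = √(-62/3 + 48470) = √(145348/3) = 2*√109011/3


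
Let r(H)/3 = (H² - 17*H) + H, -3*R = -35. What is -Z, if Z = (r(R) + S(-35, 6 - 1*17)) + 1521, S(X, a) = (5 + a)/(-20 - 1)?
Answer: -28762/21 ≈ -1369.6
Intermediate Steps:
R = 35/3 (R = -⅓*(-35) = 35/3 ≈ 11.667)
S(X, a) = -5/21 - a/21 (S(X, a) = (5 + a)/(-21) = (5 + a)*(-1/21) = -5/21 - a/21)
r(H) = -48*H + 3*H² (r(H) = 3*((H² - 17*H) + H) = 3*(H² - 16*H) = -48*H + 3*H²)
Z = 28762/21 (Z = (3*(35/3)*(-16 + 35/3) + (-5/21 - (6 - 1*17)/21)) + 1521 = (3*(35/3)*(-13/3) + (-5/21 - (6 - 17)/21)) + 1521 = (-455/3 + (-5/21 - 1/21*(-11))) + 1521 = (-455/3 + (-5/21 + 11/21)) + 1521 = (-455/3 + 2/7) + 1521 = -3179/21 + 1521 = 28762/21 ≈ 1369.6)
-Z = -1*28762/21 = -28762/21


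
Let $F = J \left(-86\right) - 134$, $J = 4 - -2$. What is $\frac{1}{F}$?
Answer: $- \frac{1}{650} \approx -0.0015385$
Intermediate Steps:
$J = 6$ ($J = 4 + 2 = 6$)
$F = -650$ ($F = 6 \left(-86\right) - 134 = -516 - 134 = -650$)
$\frac{1}{F} = \frac{1}{-650} = - \frac{1}{650}$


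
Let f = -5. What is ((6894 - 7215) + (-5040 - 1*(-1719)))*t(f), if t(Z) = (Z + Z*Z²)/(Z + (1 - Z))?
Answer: 473460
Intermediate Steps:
t(Z) = Z + Z³ (t(Z) = (Z + Z³)/1 = (Z + Z³)*1 = Z + Z³)
((6894 - 7215) + (-5040 - 1*(-1719)))*t(f) = ((6894 - 7215) + (-5040 - 1*(-1719)))*(-5 + (-5)³) = (-321 + (-5040 + 1719))*(-5 - 125) = (-321 - 3321)*(-130) = -3642*(-130) = 473460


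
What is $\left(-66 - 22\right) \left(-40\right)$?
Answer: $3520$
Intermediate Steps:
$\left(-66 - 22\right) \left(-40\right) = \left(-88\right) \left(-40\right) = 3520$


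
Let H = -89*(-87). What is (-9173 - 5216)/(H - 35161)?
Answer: 14389/27418 ≈ 0.52480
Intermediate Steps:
H = 7743
(-9173 - 5216)/(H - 35161) = (-9173 - 5216)/(7743 - 35161) = -14389/(-27418) = -14389*(-1/27418) = 14389/27418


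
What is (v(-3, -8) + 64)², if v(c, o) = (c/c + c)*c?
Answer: 4900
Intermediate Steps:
v(c, o) = c*(1 + c) (v(c, o) = (1 + c)*c = c*(1 + c))
(v(-3, -8) + 64)² = (-3*(1 - 3) + 64)² = (-3*(-2) + 64)² = (6 + 64)² = 70² = 4900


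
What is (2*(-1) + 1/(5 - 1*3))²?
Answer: 9/4 ≈ 2.2500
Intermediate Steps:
(2*(-1) + 1/(5 - 1*3))² = (-2 + 1/(5 - 3))² = (-2 + 1/2)² = (-2 + ½)² = (-3/2)² = 9/4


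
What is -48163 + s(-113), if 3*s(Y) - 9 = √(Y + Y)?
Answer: -48160 + I*√226/3 ≈ -48160.0 + 5.0111*I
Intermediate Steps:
s(Y) = 3 + √2*√Y/3 (s(Y) = 3 + √(Y + Y)/3 = 3 + √(2*Y)/3 = 3 + (√2*√Y)/3 = 3 + √2*√Y/3)
-48163 + s(-113) = -48163 + (3 + √2*√(-113)/3) = -48163 + (3 + √2*(I*√113)/3) = -48163 + (3 + I*√226/3) = -48160 + I*√226/3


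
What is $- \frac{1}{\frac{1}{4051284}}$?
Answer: $-4051284$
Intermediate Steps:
$- \frac{1}{\frac{1}{4051284}} = \left(-1\right) 4051284 = -4051284$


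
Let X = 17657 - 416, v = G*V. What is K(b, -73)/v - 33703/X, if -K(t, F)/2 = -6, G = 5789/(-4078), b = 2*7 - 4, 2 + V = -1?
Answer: 1757725/2036901 ≈ 0.86294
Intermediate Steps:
V = -3 (V = -2 - 1 = -3)
b = 10 (b = 14 - 4 = 10)
G = -5789/4078 (G = 5789*(-1/4078) = -5789/4078 ≈ -1.4196)
K(t, F) = 12 (K(t, F) = -2*(-6) = 12)
v = 17367/4078 (v = -5789/4078*(-3) = 17367/4078 ≈ 4.2587)
X = 17241
K(b, -73)/v - 33703/X = 12/(17367/4078) - 33703/17241 = 12*(4078/17367) - 33703*1/17241 = 16312/5789 - 33703/17241 = 1757725/2036901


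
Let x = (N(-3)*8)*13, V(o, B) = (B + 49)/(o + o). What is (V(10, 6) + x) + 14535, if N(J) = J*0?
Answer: 58151/4 ≈ 14538.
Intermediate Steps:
V(o, B) = (49 + B)/(2*o) (V(o, B) = (49 + B)/((2*o)) = (49 + B)*(1/(2*o)) = (49 + B)/(2*o))
N(J) = 0
x = 0 (x = (0*8)*13 = 0*13 = 0)
(V(10, 6) + x) + 14535 = ((½)*(49 + 6)/10 + 0) + 14535 = ((½)*(⅒)*55 + 0) + 14535 = (11/4 + 0) + 14535 = 11/4 + 14535 = 58151/4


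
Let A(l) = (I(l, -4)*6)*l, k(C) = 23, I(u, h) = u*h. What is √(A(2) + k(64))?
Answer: I*√73 ≈ 8.544*I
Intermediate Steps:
I(u, h) = h*u
A(l) = -24*l² (A(l) = (-4*l*6)*l = (-24*l)*l = -24*l²)
√(A(2) + k(64)) = √(-24*2² + 23) = √(-24*4 + 23) = √(-96 + 23) = √(-73) = I*√73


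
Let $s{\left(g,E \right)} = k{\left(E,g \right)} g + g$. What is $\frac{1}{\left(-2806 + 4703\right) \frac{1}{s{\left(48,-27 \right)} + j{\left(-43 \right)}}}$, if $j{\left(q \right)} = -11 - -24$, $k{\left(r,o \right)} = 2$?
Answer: $\frac{157}{1897} \approx 0.082762$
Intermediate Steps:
$s{\left(g,E \right)} = 3 g$ ($s{\left(g,E \right)} = 2 g + g = 3 g$)
$j{\left(q \right)} = 13$ ($j{\left(q \right)} = -11 + 24 = 13$)
$\frac{1}{\left(-2806 + 4703\right) \frac{1}{s{\left(48,-27 \right)} + j{\left(-43 \right)}}} = \frac{1}{\left(-2806 + 4703\right) \frac{1}{3 \cdot 48 + 13}} = \frac{1}{1897 \frac{1}{144 + 13}} = \frac{1}{1897 \cdot \frac{1}{157}} = \frac{1}{\frac{1897}{157}} = \frac{157}{1897}$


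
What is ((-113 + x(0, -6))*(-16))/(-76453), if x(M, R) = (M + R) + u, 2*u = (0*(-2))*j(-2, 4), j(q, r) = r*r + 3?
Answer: -1904/76453 ≈ -0.024904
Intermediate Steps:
j(q, r) = 3 + r² (j(q, r) = r² + 3 = 3 + r²)
u = 0 (u = ((0*(-2))*(3 + 4²))/2 = (0*(3 + 16))/2 = (0*19)/2 = (½)*0 = 0)
x(M, R) = M + R (x(M, R) = (M + R) + 0 = M + R)
((-113 + x(0, -6))*(-16))/(-76453) = ((-113 + (0 - 6))*(-16))/(-76453) = ((-113 - 6)*(-16))*(-1/76453) = -119*(-16)*(-1/76453) = 1904*(-1/76453) = -1904/76453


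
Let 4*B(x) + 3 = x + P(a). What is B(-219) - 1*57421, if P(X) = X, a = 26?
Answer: -57470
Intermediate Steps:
B(x) = 23/4 + x/4 (B(x) = -3/4 + (x + 26)/4 = -3/4 + (26 + x)/4 = -3/4 + (13/2 + x/4) = 23/4 + x/4)
B(-219) - 1*57421 = (23/4 + (1/4)*(-219)) - 1*57421 = (23/4 - 219/4) - 57421 = -49 - 57421 = -57470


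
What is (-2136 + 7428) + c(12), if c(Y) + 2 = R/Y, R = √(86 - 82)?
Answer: 31741/6 ≈ 5290.2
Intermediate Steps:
R = 2 (R = √4 = 2)
c(Y) = -2 + 2/Y
(-2136 + 7428) + c(12) = (-2136 + 7428) + (-2 + 2/12) = 5292 + (-2 + 2*(1/12)) = 5292 + (-2 + ⅙) = 5292 - 11/6 = 31741/6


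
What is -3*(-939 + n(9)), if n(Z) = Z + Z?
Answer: 2763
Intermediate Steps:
n(Z) = 2*Z
-3*(-939 + n(9)) = -3*(-939 + 2*9) = -3*(-939 + 18) = -3*(-921) = 2763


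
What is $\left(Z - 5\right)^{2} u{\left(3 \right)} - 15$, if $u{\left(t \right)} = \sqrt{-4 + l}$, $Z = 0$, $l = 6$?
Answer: $-15 + 25 \sqrt{2} \approx 20.355$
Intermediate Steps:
$u{\left(t \right)} = \sqrt{2}$ ($u{\left(t \right)} = \sqrt{-4 + 6} = \sqrt{2}$)
$\left(Z - 5\right)^{2} u{\left(3 \right)} - 15 = \left(0 - 5\right)^{2} \sqrt{2} - 15 = \left(-5\right)^{2} \sqrt{2} - 15 = 25 \sqrt{2} - 15 = -15 + 25 \sqrt{2}$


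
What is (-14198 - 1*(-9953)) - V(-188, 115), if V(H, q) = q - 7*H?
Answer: -5676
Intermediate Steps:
(-14198 - 1*(-9953)) - V(-188, 115) = (-14198 - 1*(-9953)) - (115 - 7*(-188)) = (-14198 + 9953) - (115 + 1316) = -4245 - 1*1431 = -4245 - 1431 = -5676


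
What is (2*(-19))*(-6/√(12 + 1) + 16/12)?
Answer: -152/3 + 228*√13/13 ≈ 12.569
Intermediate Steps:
(2*(-19))*(-6/√(12 + 1) + 16/12) = -38*(-6*√13/13 + 16*(1/12)) = -38*(-6*√13/13 + 4/3) = -38*(4/3 - 6*√13/13) = -152/3 + 228*√13/13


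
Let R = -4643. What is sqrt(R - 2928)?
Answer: I*sqrt(7571) ≈ 87.011*I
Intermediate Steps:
sqrt(R - 2928) = sqrt(-4643 - 2928) = sqrt(-7571) = I*sqrt(7571)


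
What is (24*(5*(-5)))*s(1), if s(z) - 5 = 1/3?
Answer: -3200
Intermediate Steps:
s(z) = 16/3 (s(z) = 5 + 1/3 = 5 + ⅓ = 16/3)
(24*(5*(-5)))*s(1) = (24*(5*(-5)))*(16/3) = (24*(-25))*(16/3) = -600*16/3 = -3200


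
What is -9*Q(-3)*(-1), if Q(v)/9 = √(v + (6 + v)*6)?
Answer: 81*√15 ≈ 313.71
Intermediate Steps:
Q(v) = 9*√(36 + 7*v) (Q(v) = 9*√(v + (6 + v)*6) = 9*√(v + (36 + 6*v)) = 9*√(36 + 7*v))
-9*Q(-3)*(-1) = -81*√(36 + 7*(-3))*(-1) = -81*√(36 - 21)*(-1) = -81*√15*(-1) = 81*√15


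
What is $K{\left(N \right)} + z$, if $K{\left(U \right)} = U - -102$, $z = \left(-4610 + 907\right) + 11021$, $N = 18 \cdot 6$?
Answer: $7528$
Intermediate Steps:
$N = 108$
$z = 7318$ ($z = -3703 + 11021 = 7318$)
$K{\left(U \right)} = 102 + U$ ($K{\left(U \right)} = U + 102 = 102 + U$)
$K{\left(N \right)} + z = \left(102 + 108\right) + 7318 = 210 + 7318 = 7528$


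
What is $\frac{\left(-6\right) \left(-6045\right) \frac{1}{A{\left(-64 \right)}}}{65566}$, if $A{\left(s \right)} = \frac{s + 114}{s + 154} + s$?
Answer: $- \frac{163215}{18719093} \approx -0.0087192$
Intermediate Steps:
$A{\left(s \right)} = s + \frac{114 + s}{154 + s}$ ($A{\left(s \right)} = \frac{114 + s}{154 + s} + s = s + \frac{114 + s}{154 + s}$)
$\frac{\left(-6\right) \left(-6045\right) \frac{1}{A{\left(-64 \right)}}}{65566} = \frac{\left(-6\right) \left(-6045\right) \frac{1}{\frac{1}{154 - 64} \left(114 + \left(-64\right)^{2} + 155 \left(-64\right)\right)}}{65566} = \frac{36270}{\frac{1}{90} \left(114 + 4096 - 9920\right)} \frac{1}{65566} = \frac{36270}{\frac{1}{90} \left(-5710\right)} \frac{1}{65566} = \frac{36270}{- \frac{571}{9}} \cdot \frac{1}{65566} = 36270 \left(- \frac{9}{571}\right) \frac{1}{65566} = \left(- \frac{326430}{571}\right) \frac{1}{65566} = - \frac{163215}{18719093}$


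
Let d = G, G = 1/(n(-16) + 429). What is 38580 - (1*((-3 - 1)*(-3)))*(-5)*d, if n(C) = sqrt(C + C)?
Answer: 7101562080/184073 - 240*I*sqrt(2)/184073 ≈ 38580.0 - 0.0018439*I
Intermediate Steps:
n(C) = sqrt(2)*sqrt(C) (n(C) = sqrt(2*C) = sqrt(2)*sqrt(C))
G = 1/(429 + 4*I*sqrt(2)) (G = 1/(sqrt(2)*sqrt(-16) + 429) = 1/(sqrt(2)*(4*I) + 429) = 1/(4*I*sqrt(2) + 429) = 1/(429 + 4*I*sqrt(2)) ≈ 0.0023306 - 3.073e-5*I)
d = 429/184073 - 4*I*sqrt(2)/184073 ≈ 0.0023306 - 3.0732e-5*I
38580 - (1*((-3 - 1)*(-3)))*(-5)*d = 38580 - (1*((-3 - 1)*(-3)))*(-5)*(429/184073 - 4*I*sqrt(2)/184073) = 38580 - (1*(-4*(-3)))*(-5)*(429/184073 - 4*I*sqrt(2)/184073) = 38580 - (1*12)*(-5)*(429/184073 - 4*I*sqrt(2)/184073) = 38580 - 12*(-5)*(429/184073 - 4*I*sqrt(2)/184073) = 38580 - (-60)*(429/184073 - 4*I*sqrt(2)/184073) = 38580 - (-25740/184073 + 240*I*sqrt(2)/184073) = 38580 + (25740/184073 - 240*I*sqrt(2)/184073) = 7101562080/184073 - 240*I*sqrt(2)/184073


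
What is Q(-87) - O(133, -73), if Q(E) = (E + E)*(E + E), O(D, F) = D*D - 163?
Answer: 12750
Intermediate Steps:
O(D, F) = -163 + D**2 (O(D, F) = D**2 - 163 = -163 + D**2)
Q(E) = 4*E**2 (Q(E) = (2*E)*(2*E) = 4*E**2)
Q(-87) - O(133, -73) = 4*(-87)**2 - (-163 + 133**2) = 4*7569 - (-163 + 17689) = 30276 - 1*17526 = 30276 - 17526 = 12750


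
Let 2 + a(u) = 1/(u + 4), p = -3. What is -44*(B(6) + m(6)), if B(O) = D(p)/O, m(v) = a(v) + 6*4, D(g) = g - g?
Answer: -4862/5 ≈ -972.40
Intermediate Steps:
a(u) = -2 + 1/(4 + u) (a(u) = -2 + 1/(u + 4) = -2 + 1/(4 + u))
D(g) = 0
m(v) = 24 + (-7 - 2*v)/(4 + v) (m(v) = (-7 - 2*v)/(4 + v) + 6*4 = (-7 - 2*v)/(4 + v) + 24 = 24 + (-7 - 2*v)/(4 + v))
B(O) = 0 (B(O) = 0/O = 0)
-44*(B(6) + m(6)) = -44*(0 + (89 + 22*6)/(4 + 6)) = -44*(0 + (89 + 132)/10) = -44*(0 + (⅒)*221) = -44*(0 + 221/10) = -44*221/10 = -4862/5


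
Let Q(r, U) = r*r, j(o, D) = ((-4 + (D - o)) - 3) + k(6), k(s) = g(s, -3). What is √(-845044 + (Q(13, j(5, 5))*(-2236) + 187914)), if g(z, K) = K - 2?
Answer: I*√1035014 ≈ 1017.4*I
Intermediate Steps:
g(z, K) = -2 + K
k(s) = -5 (k(s) = -2 - 3 = -5)
j(o, D) = -12 + D - o (j(o, D) = ((-4 + (D - o)) - 3) - 5 = ((-4 + D - o) - 3) - 5 = (-7 + D - o) - 5 = -12 + D - o)
Q(r, U) = r²
√(-845044 + (Q(13, j(5, 5))*(-2236) + 187914)) = √(-845044 + (13²*(-2236) + 187914)) = √(-845044 + (169*(-2236) + 187914)) = √(-845044 + (-377884 + 187914)) = √(-845044 - 189970) = √(-1035014) = I*√1035014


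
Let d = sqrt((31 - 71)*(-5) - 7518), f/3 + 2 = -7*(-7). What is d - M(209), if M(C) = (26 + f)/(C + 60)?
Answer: -167/269 + I*sqrt(7318) ≈ -0.62082 + 85.545*I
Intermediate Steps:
f = 141 (f = -6 + 3*(-7*(-7)) = -6 + 3*49 = -6 + 147 = 141)
d = I*sqrt(7318) (d = sqrt(-40*(-5) - 7518) = sqrt(200 - 7518) = sqrt(-7318) = I*sqrt(7318) ≈ 85.545*I)
M(C) = 167/(60 + C) (M(C) = (26 + 141)/(C + 60) = 167/(60 + C))
d - M(209) = I*sqrt(7318) - 167/(60 + 209) = I*sqrt(7318) - 167/269 = -167/269 + I*sqrt(7318)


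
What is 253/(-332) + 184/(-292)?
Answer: -33741/24236 ≈ -1.3922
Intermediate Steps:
253/(-332) + 184/(-292) = 253*(-1/332) + 184*(-1/292) = -253/332 - 46/73 = -33741/24236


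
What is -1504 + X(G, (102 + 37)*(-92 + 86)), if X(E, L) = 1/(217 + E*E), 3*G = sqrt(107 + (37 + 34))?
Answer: -3205015/2131 ≈ -1504.0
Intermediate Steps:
G = sqrt(178)/3 (G = sqrt(107 + (37 + 34))/3 = sqrt(107 + 71)/3 = sqrt(178)/3 ≈ 4.4472)
X(E, L) = 1/(217 + E**2)
-1504 + X(G, (102 + 37)*(-92 + 86)) = -1504 + 1/(217 + (sqrt(178)/3)**2) = -1504 + 1/(217 + 178/9) = -1504 + 1/(2131/9) = -1504 + 9/2131 = -3205015/2131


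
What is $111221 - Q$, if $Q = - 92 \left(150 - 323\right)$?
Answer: $95305$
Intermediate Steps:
$Q = 15916$ ($Q = \left(-92\right) \left(-173\right) = 15916$)
$111221 - Q = 111221 - 15916 = 95305$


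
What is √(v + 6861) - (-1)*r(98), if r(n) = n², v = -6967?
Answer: 9604 + I*√106 ≈ 9604.0 + 10.296*I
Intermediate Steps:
√(v + 6861) - (-1)*r(98) = √(-6967 + 6861) - (-1)*98² = √(-106) - (-1)*9604 = I*√106 - 1*(-9604) = I*√106 + 9604 = 9604 + I*√106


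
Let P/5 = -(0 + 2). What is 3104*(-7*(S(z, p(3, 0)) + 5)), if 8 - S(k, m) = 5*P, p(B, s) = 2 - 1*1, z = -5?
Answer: -1368864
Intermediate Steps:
P = -10 (P = 5*(-(0 + 2)) = 5*(-1*2) = 5*(-2) = -10)
p(B, s) = 1 (p(B, s) = 2 - 1 = 1)
S(k, m) = 58 (S(k, m) = 8 - 5*(-10) = 8 - 1*(-50) = 8 + 50 = 58)
3104*(-7*(S(z, p(3, 0)) + 5)) = 3104*(-7*(58 + 5)) = 3104*(-7*63) = 3104*(-441) = -1368864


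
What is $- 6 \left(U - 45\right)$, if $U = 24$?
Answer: $126$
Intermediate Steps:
$- 6 \left(U - 45\right) = - 6 \left(24 - 45\right) = \left(-6\right) \left(-21\right) = 126$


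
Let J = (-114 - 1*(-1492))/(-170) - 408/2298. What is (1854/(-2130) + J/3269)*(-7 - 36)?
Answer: 283629900084/7555982945 ≈ 37.537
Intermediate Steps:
J = -269667/32555 (J = (-114 + 1492)*(-1/170) - 408*1/2298 = 1378*(-1/170) - 68/383 = -689/85 - 68/383 = -269667/32555 ≈ -8.2834)
(1854/(-2130) + J/3269)*(-7 - 36) = (1854/(-2130) - 269667/32555/3269)*(-7 - 36) = (1854*(-1/2130) - 269667/32555*1/3269)*(-43) = (-309/355 - 269667/106422295)*(-43) = -6596044188/7555982945*(-43) = 283629900084/7555982945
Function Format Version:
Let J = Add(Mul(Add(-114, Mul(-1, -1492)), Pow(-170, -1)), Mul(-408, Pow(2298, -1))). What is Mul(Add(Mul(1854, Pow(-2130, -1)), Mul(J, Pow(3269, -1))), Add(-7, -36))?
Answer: Rational(283629900084, 7555982945) ≈ 37.537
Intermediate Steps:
J = Rational(-269667, 32555) (J = Add(Mul(Add(-114, 1492), Rational(-1, 170)), Mul(-408, Rational(1, 2298))) = Add(Mul(1378, Rational(-1, 170)), Rational(-68, 383)) = Add(Rational(-689, 85), Rational(-68, 383)) = Rational(-269667, 32555) ≈ -8.2834)
Mul(Add(Mul(1854, Pow(-2130, -1)), Mul(J, Pow(3269, -1))), Add(-7, -36)) = Mul(Add(Mul(1854, Pow(-2130, -1)), Mul(Rational(-269667, 32555), Pow(3269, -1))), Add(-7, -36)) = Mul(Add(Mul(1854, Rational(-1, 2130)), Mul(Rational(-269667, 32555), Rational(1, 3269))), -43) = Mul(Add(Rational(-309, 355), Rational(-269667, 106422295)), -43) = Mul(Rational(-6596044188, 7555982945), -43) = Rational(283629900084, 7555982945)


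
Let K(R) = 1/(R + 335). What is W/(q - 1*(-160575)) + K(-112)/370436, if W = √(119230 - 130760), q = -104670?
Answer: 1/82607228 + I*√11530/55905 ≈ 1.2105e-8 + 0.0019207*I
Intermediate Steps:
K(R) = 1/(335 + R)
W = I*√11530 (W = √(-11530) = I*√11530 ≈ 107.38*I)
W/(q - 1*(-160575)) + K(-112)/370436 = (I*√11530)/(-104670 - 1*(-160575)) + 1/((335 - 112)*370436) = (I*√11530)/(-104670 + 160575) + (1/370436)/223 = (I*√11530)/55905 + (1/223)*(1/370436) = (I*√11530)*(1/55905) + 1/82607228 = I*√11530/55905 + 1/82607228 = 1/82607228 + I*√11530/55905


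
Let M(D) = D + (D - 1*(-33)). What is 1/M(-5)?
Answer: 1/23 ≈ 0.043478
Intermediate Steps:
M(D) = 33 + 2*D (M(D) = D + (D + 33) = D + (33 + D) = 33 + 2*D)
1/M(-5) = 1/(33 + 2*(-5)) = 1/(33 - 10) = 1/23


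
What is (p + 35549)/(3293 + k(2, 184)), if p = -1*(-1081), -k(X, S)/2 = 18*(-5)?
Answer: 36630/3473 ≈ 10.547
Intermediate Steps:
k(X, S) = 180 (k(X, S) = -36*(-5) = -2*(-90) = 180)
p = 1081
(p + 35549)/(3293 + k(2, 184)) = (1081 + 35549)/(3293 + 180) = 36630/3473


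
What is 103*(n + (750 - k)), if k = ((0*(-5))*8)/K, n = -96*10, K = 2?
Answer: -21630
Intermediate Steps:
n = -960
k = 0 (k = ((0*(-5))*8)/2 = (0*8)*(1/2) = 0*(1/2) = 0)
103*(n + (750 - k)) = 103*(-960 + (750 - 1*0)) = 103*(-960 + (750 + 0)) = 103*(-960 + 750) = 103*(-210) = -21630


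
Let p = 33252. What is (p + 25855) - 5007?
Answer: 54100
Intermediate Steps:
(p + 25855) - 5007 = (33252 + 25855) - 5007 = 59107 - 5007 = 54100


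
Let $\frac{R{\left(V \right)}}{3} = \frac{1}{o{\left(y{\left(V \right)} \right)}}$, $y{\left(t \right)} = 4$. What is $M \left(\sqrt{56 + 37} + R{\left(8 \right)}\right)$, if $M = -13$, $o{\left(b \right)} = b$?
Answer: $- \frac{39}{4} - 13 \sqrt{93} \approx -135.12$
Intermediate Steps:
$R{\left(V \right)} = \frac{3}{4}$
$M \left(\sqrt{56 + 37} + R{\left(8 \right)}\right) = - 13 \left(\sqrt{56 + 37} + \frac{3}{4}\right) = - 13 \left(\sqrt{93} + \frac{3}{4}\right) = - 13 \left(\frac{3}{4} + \sqrt{93}\right) = - \frac{39}{4} - 13 \sqrt{93}$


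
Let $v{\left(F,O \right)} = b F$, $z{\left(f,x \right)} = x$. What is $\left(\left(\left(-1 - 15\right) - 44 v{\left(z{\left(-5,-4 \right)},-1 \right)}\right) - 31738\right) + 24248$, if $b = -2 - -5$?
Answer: $-6978$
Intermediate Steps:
$b = 3$ ($b = -2 + 5 = 3$)
$v{\left(F,O \right)} = 3 F$
$\left(\left(\left(-1 - 15\right) - 44 v{\left(z{\left(-5,-4 \right)},-1 \right)}\right) - 31738\right) + 24248 = \left(\left(\left(-1 - 15\right) - 44 \cdot 3 \left(-4\right)\right) - 31738\right) + 24248 = \left(\left(\left(-1 - 15\right) - -528\right) - 31738\right) + 24248 = \left(\left(-16 + 528\right) - 31738\right) + 24248 = \left(512 - 31738\right) + 24248 = -31226 + 24248 = -6978$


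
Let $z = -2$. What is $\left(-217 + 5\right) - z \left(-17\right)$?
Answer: $-246$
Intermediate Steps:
$\left(-217 + 5\right) - z \left(-17\right) = \left(-217 + 5\right) - \left(-2\right) \left(-17\right) = -212 - 34 = -246$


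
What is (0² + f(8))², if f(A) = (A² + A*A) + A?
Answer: 18496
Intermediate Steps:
f(A) = A + 2*A² (f(A) = (A² + A²) + A = 2*A² + A = A + 2*A²)
(0² + f(8))² = (0² + 8*(1 + 2*8))² = (0 + 8*(1 + 16))² = (0 + 8*17)² = (0 + 136)² = 136² = 18496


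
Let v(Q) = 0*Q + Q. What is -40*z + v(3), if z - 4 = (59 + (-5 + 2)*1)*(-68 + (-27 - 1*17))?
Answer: 250723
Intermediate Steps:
v(Q) = Q (v(Q) = 0 + Q = Q)
z = -6268 (z = 4 + (59 + (-5 + 2)*1)*(-68 + (-27 - 1*17)) = 4 + (59 - 3*1)*(-68 + (-27 - 17)) = 4 + (59 - 3)*(-68 - 44) = 4 + 56*(-112) = 4 - 6272 = -6268)
-40*z + v(3) = -40*(-6268) + 3 = 250720 + 3 = 250723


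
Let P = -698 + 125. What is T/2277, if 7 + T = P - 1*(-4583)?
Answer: 4003/2277 ≈ 1.7580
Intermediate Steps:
P = -573
T = 4003 (T = -7 + (-573 - 1*(-4583)) = -7 + (-573 + 4583) = -7 + 4010 = 4003)
T/2277 = 4003/2277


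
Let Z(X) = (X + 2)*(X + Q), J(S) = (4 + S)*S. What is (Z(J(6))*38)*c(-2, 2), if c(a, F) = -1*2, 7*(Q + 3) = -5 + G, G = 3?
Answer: -1870664/7 ≈ -2.6724e+5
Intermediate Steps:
Q = -23/7 (Q = -3 + (-5 + 3)/7 = -3 + (⅐)*(-2) = -3 - 2/7 = -23/7 ≈ -3.2857)
J(S) = S*(4 + S)
c(a, F) = -2
Z(X) = (2 + X)*(-23/7 + X) (Z(X) = (X + 2)*(X - 23/7) = (2 + X)*(-23/7 + X))
(Z(J(6))*38)*c(-2, 2) = ((-46/7 + (6*(4 + 6))² - 54*(4 + 6)/7)*38)*(-2) = ((-46/7 + (6*10)² - 54*10/7)*38)*(-2) = ((-46/7 + 60² - 9/7*60)*38)*(-2) = ((-46/7 + 3600 - 540/7)*38)*(-2) = ((24614/7)*38)*(-2) = (935332/7)*(-2) = -1870664/7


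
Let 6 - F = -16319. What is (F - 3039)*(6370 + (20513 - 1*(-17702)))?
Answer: 592356310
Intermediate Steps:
F = 16325 (F = 6 - 1*(-16319) = 6 + 16319 = 16325)
(F - 3039)*(6370 + (20513 - 1*(-17702))) = (16325 - 3039)*(6370 + (20513 - 1*(-17702))) = 13286*(6370 + (20513 + 17702)) = 13286*(6370 + 38215) = 13286*44585 = 592356310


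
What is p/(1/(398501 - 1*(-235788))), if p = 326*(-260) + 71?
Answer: -53717301121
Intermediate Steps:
p = -84689 (p = -84760 + 71 = -84689)
p/(1/(398501 - 1*(-235788))) = -84689/(1/(398501 - 1*(-235788))) = -84689/(1/(398501 + 235788)) = -84689/(1/634289) = -84689/1/634289 = -84689*634289 = -53717301121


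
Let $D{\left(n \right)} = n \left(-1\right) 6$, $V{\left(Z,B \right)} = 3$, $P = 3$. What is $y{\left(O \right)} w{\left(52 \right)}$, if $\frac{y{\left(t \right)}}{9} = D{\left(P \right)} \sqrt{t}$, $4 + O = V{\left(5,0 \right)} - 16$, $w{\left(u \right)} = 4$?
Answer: $- 648 i \sqrt{17} \approx - 2671.8 i$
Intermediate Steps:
$D{\left(n \right)} = - 6 n$ ($D{\left(n \right)} = - n 6 = - 6 n$)
$O = -17$ ($O = -4 + \left(3 - 16\right) = -4 - 13 = -17$)
$y{\left(t \right)} = - 162 \sqrt{t}$ ($y{\left(t \right)} = 9 \left(-6\right) 3 \sqrt{t} = 9 \left(- 18 \sqrt{t}\right) = - 162 \sqrt{t}$)
$y{\left(O \right)} w{\left(52 \right)} = - 162 \sqrt{-17} \cdot 4 = - 162 i \sqrt{17} \cdot 4 = - 648 i \sqrt{17}$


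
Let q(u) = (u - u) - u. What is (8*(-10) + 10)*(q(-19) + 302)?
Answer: -22470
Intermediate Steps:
q(u) = -u (q(u) = 0 - u = -u)
(8*(-10) + 10)*(q(-19) + 302) = (8*(-10) + 10)*(-1*(-19) + 302) = (-80 + 10)*(19 + 302) = -70*321 = -22470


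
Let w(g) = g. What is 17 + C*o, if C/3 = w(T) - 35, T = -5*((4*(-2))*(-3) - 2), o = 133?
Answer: -57838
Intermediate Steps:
T = -110 (T = -5*(-8*(-3) - 2) = -5*(24 - 2) = -5*22 = -110)
C = -435 (C = 3*(-110 - 35) = 3*(-145) = -435)
17 + C*o = 17 - 435*133 = 17 - 57855 = -57838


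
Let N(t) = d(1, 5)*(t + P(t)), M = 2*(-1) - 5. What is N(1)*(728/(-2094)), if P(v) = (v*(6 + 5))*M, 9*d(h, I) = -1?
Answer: -27664/9423 ≈ -2.9358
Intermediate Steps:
d(h, I) = -⅑ (d(h, I) = (⅑)*(-1) = -⅑)
M = -7 (M = -2 - 5 = -7)
P(v) = -77*v (P(v) = (v*(6 + 5))*(-7) = (v*11)*(-7) = (11*v)*(-7) = -77*v)
N(t) = 76*t/9 (N(t) = -(t - 77*t)/9 = -(-76)*t/9 = 76*t/9)
N(1)*(728/(-2094)) = ((76/9)*1)*(728/(-2094)) = 76*(728*(-1/2094))/9 = (76/9)*(-364/1047) = -27664/9423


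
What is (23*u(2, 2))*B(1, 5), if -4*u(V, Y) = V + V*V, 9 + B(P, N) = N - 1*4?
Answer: 276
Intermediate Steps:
B(P, N) = -13 + N (B(P, N) = -9 + (N - 1*4) = -9 + (N - 4) = -9 + (-4 + N) = -13 + N)
u(V, Y) = -V/4 - V**2/4 (u(V, Y) = -(V + V*V)/4 = -(V + V**2)/4 = -V/4 - V**2/4)
(23*u(2, 2))*B(1, 5) = (23*(-1/4*2*(1 + 2)))*(-13 + 5) = (23*(-1/4*2*3))*(-8) = (23*(-3/2))*(-8) = -69/2*(-8) = 276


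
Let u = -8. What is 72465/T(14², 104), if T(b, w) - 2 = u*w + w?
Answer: -24155/242 ≈ -99.814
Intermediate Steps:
T(b, w) = 2 - 7*w (T(b, w) = 2 + (-8*w + w) = 2 - 7*w)
72465/T(14², 104) = 72465/(2 - 7*104) = 72465/(2 - 728) = 72465/(-726) = 72465*(-1/726) = -24155/242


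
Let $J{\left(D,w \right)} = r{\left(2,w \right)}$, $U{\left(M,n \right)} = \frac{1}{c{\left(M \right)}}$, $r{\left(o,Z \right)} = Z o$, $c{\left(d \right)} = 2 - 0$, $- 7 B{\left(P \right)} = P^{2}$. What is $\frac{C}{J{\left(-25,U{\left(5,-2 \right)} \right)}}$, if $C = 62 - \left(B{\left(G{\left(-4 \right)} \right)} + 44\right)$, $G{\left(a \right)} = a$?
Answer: $\frac{142}{7} \approx 20.286$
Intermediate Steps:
$B{\left(P \right)} = - \frac{P^{2}}{7}$
$c{\left(d \right)} = 2$ ($c{\left(d \right)} = 2 + 0 = 2$)
$U{\left(M,n \right)} = \frac{1}{2}$
$J{\left(D,w \right)} = 2 w$ ($J{\left(D,w \right)} = w 2 = 2 w$)
$C = \frac{142}{7}$ ($C = 62 - \left(- \frac{\left(-4\right)^{2}}{7} + 44\right) = 62 - \left(\left(- \frac{1}{7}\right) 16 + 44\right) = 62 - \left(- \frac{16}{7} + 44\right) = 62 - \frac{292}{7} = \frac{142}{7} \approx 20.286$)
$\frac{C}{J{\left(-25,U{\left(5,-2 \right)} \right)}} = \frac{142}{7 \cdot 2 \cdot \frac{1}{2}} = \frac{142}{7 \cdot 1} = \frac{142}{7} \cdot 1 = \frac{142}{7}$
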